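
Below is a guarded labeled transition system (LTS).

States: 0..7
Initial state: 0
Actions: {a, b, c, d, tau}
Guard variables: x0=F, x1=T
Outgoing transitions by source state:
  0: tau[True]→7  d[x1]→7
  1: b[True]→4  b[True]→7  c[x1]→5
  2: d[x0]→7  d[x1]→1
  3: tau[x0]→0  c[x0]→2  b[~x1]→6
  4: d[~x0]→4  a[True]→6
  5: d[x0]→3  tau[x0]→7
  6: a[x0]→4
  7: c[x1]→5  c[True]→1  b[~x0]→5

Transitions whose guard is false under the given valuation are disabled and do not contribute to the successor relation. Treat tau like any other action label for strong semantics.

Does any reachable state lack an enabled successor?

Reach set: {0,1,4,5,6,7}
  0: d→7  tau→7  [deg 2]
  1: b→4  b→7  c→5  [deg 3]
  4: a→6  d→4  [deg 2]
  5: ∅  [STUCK]
  6: ∅  [STUCK]
  7: b→5  c→1  c→5  [deg 3]
witness 5: tau·c

Answer: DEADLOCK at state 5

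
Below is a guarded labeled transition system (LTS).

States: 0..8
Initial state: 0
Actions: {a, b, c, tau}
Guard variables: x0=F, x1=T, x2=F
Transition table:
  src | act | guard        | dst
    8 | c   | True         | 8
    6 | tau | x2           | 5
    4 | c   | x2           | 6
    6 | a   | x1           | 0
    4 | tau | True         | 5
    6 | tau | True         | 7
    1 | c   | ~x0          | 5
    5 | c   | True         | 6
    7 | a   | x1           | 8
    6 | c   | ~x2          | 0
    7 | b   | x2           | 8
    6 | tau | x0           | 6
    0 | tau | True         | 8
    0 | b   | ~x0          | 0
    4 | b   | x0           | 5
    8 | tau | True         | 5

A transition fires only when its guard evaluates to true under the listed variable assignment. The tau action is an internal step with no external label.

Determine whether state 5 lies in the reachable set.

Answer: REACHABLE

Working:
After dropping false guards: 11 live edges.
depth 0: {0}
depth 1: {8}  now seen {0,8}
depth 2: {5}  now seen {0,5,8}
depth 3: {6}  now seen {0,5,6,8}
depth 4: {7}  now seen {0,5,6,7,8}
Reachable = {0,5,6,7,8}
witness 5: tau·tau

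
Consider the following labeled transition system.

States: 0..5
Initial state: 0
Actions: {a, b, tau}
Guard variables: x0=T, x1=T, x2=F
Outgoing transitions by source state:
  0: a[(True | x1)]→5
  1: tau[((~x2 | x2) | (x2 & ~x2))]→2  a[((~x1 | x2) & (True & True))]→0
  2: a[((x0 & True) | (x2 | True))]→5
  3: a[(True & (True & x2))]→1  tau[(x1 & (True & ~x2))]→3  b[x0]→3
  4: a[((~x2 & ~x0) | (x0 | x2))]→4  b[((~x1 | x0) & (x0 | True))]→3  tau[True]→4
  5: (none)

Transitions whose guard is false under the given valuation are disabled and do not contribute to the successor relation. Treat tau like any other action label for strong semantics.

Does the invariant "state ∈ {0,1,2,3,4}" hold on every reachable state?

Answer: INVARIANT VIOLATED at state 5

Analysis:
Safe = {0,1,2,3,4}
R = {0,5}
  0: ✓
  5: outside
counterexample path to 5: a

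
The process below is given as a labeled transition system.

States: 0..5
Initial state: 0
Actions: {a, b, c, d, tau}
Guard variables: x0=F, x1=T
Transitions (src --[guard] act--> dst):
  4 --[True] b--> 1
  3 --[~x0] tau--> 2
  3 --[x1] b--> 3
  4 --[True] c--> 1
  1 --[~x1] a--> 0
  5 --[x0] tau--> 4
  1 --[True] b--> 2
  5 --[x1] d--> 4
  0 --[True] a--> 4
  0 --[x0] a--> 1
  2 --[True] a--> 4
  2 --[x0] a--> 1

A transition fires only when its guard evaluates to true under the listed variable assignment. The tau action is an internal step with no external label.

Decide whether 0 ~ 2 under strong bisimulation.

Answer: BISIMILAR

Working:
Bisimulation quotient by refinement:
  π0 = {{0,1,2,3,4,5}}
  π1 = {{0,2},{1},{3},{4},{5}}
5 equivalence class(es) (converged in 2)
[0]={0,2}  [2]={0,2}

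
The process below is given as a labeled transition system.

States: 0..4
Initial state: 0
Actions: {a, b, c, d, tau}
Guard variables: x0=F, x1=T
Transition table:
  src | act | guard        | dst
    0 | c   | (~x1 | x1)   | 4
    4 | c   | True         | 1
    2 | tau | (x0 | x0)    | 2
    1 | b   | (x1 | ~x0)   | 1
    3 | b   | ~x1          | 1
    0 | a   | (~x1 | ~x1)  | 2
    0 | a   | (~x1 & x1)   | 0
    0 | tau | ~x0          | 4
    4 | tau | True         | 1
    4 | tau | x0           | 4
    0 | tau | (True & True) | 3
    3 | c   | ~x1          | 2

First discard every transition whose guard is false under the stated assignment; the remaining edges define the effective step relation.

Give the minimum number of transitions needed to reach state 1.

Answer: 2

Analysis:
Breadth-first toward 1:
  Layer 0: {0}
  Layer 1: {3,4}
  Layer 2: {1}
depth(1)=2, e.g. c·c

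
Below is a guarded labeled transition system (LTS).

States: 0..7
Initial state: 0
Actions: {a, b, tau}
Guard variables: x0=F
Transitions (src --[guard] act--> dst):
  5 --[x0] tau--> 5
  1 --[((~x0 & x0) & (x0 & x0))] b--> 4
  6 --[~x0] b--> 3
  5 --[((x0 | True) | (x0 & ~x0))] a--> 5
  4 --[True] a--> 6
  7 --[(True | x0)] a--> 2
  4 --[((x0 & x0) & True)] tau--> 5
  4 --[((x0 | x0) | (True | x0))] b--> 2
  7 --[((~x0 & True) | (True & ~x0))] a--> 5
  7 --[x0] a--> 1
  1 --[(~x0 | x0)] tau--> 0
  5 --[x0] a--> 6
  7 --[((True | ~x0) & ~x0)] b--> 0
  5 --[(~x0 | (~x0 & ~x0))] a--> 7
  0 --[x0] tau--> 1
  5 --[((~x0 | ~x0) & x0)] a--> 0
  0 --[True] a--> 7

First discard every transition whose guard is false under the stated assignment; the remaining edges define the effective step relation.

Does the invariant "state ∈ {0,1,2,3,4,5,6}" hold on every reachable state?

Answer: INVARIANT VIOLATED at state 7

Analysis:
Safe = {0,1,2,3,4,5,6}
R = {0,2,5,7}
  0: ✓
  2: ✓
  5: ✓
  7: ✗ unsafe
counterexample path to 7: a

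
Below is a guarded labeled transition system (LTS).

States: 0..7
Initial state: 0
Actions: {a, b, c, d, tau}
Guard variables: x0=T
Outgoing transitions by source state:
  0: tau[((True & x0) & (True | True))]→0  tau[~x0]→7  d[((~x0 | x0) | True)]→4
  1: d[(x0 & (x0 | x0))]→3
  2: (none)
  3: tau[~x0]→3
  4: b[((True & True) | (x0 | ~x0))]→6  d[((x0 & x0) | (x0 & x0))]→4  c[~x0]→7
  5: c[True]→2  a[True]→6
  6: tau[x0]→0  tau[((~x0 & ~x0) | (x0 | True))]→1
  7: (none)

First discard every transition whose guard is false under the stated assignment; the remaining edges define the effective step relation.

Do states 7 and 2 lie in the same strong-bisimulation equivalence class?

Answer: BISIMILAR

Trace:
Refine partition for ~:
  π0 = {{0,1,2,3,4,5,6,7}}
  π1 = {{0},{1},{2,3,7},{4},{5},{6}}
stable after 2 split(s): 6 block(s)
7∈{2,3,7}, 2∈{2,3,7}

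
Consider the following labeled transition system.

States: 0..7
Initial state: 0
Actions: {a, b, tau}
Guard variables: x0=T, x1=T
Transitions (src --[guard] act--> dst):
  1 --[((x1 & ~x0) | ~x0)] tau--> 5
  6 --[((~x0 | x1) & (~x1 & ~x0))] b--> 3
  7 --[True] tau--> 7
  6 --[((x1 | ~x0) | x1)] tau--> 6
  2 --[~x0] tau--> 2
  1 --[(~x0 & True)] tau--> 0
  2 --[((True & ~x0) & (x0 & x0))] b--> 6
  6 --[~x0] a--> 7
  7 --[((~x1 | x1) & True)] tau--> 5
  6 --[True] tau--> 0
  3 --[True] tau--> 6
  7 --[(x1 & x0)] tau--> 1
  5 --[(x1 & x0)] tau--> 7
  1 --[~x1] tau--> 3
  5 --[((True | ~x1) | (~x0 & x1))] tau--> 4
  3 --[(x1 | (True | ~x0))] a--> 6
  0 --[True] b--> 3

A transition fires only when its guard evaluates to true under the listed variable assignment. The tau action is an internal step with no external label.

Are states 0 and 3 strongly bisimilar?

Compute ~ classes (split until stable):
  P[0] = {{0,1,2,3,4,5,6,7}}
  P[1] = {{0},{1,2,4},{3},{5,6,7}}
  P[2] = {{0},{1,2,4},{3},{5,7},{6}}
stable after 3 split(s): 5 block(s)
0∈{0}, 3∈{3}

Answer: NOT BISIMILAR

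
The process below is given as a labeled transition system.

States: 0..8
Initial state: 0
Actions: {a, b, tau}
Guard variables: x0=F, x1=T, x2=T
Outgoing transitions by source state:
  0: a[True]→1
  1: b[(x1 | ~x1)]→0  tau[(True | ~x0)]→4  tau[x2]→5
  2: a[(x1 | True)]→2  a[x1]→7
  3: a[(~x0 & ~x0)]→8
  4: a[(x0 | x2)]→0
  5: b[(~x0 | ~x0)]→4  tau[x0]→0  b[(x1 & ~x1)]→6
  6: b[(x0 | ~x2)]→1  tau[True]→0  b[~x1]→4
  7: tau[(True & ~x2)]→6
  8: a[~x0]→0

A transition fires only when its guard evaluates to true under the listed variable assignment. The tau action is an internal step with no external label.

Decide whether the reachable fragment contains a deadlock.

Reachable = {0,1,4,5}
  0: a→1  [deg 1]
  1: b→0  tau→4  tau→5  [deg 3]
  4: a→0  [deg 1]
  5: b→4  [deg 1]

Answer: DEADLOCK-FREE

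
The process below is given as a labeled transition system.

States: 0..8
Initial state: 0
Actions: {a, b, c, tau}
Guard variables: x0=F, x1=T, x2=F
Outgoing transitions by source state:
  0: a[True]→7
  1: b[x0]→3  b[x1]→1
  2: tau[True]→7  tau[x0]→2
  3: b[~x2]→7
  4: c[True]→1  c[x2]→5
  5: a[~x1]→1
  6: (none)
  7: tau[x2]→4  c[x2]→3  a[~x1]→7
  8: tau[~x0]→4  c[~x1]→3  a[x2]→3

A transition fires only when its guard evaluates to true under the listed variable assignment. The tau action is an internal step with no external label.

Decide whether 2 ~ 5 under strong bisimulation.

Compute ~ classes (split until stable):
  P[0] = {{0,1,2,3,4,5,6,7,8}}
  P[1] = {{0},{1,3},{2,8},{4},{5,6,7}}
  P[2] = {{0},{1},{2},{3},{4},{5,6,7},{8}}
stable after 3 split(s): 7 block(s)
[2]={2}  [5]={5,6,7}

Answer: NOT BISIMILAR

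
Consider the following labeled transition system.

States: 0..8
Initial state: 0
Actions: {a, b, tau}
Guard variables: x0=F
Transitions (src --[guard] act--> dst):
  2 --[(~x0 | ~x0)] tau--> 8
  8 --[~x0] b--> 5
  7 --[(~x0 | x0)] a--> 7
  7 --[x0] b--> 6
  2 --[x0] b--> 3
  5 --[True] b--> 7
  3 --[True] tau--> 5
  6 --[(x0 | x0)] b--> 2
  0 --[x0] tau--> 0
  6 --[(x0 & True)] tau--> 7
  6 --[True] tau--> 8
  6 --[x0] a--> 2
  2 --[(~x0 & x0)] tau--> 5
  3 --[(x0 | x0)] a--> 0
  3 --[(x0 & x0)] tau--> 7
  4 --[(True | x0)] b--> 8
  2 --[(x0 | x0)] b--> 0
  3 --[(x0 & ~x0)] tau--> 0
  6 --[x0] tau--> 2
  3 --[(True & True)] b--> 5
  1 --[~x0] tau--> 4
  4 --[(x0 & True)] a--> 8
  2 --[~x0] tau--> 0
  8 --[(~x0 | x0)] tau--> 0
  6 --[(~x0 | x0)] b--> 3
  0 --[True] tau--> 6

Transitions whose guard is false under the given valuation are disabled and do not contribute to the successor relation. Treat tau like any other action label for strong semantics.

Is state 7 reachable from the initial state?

Answer: REACHABLE

Trace:
13 transition(s) survive guard evaluation.
Layer 0: {0}
Layer 1: {6}  cumulative {0,6}
Layer 2: {3,8}  cumulative {0,3,6,8}
Layer 3: {5}  cumulative {0,3,5,6,8}
Layer 4: {7}  cumulative {0,3,5,6,7,8}
Reachable = {0,3,5,6,7,8}
Path to 7: tau·tau·b·b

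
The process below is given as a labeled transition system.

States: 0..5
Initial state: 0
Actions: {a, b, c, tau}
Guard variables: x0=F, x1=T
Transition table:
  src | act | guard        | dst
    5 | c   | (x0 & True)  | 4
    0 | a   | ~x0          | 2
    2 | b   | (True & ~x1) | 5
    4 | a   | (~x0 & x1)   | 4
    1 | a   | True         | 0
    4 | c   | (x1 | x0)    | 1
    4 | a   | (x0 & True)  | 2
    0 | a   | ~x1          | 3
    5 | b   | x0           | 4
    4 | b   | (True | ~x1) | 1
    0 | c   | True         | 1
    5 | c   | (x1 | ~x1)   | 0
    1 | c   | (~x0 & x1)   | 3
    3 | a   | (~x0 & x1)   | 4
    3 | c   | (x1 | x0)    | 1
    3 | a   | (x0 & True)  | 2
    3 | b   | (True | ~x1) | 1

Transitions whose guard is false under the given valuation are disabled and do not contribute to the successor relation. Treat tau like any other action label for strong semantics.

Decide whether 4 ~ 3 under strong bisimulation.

Refine partition for ~:
  π0 = {{0,1,2,3,4,5}}
  π1 = {{0,1},{2},{3,4},{5}}
  π2 = {{0},{1},{2},{3,4},{5}}
5 equivalence class(es) (converged in 3)
4∈{3,4}, 3∈{3,4}

Answer: BISIMILAR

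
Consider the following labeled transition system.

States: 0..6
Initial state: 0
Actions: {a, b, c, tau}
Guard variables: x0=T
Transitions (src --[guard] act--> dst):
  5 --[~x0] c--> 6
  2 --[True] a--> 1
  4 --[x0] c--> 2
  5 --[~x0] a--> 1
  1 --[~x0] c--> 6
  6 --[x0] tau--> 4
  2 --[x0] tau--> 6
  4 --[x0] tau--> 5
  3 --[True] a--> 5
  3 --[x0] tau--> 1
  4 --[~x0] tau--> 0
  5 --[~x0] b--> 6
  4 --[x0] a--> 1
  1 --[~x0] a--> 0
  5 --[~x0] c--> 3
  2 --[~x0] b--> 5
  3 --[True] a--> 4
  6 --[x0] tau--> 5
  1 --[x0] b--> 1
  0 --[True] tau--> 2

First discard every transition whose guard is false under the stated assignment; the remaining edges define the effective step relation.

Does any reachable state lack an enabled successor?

Answer: DEADLOCK at state 5

Working:
Reachable = {0,1,2,4,5,6}
  0: tau→2  [1 exit(s)]
  1: b→1  [1 exit(s)]
  2: a→1  tau→6  [2 exit(s)]
  4: a→1  c→2  tau→5  [3 exit(s)]
  5: ∅  [STUCK]
  6: tau→4  tau→5  [2 exit(s)]
Path to 5: tau·tau·tau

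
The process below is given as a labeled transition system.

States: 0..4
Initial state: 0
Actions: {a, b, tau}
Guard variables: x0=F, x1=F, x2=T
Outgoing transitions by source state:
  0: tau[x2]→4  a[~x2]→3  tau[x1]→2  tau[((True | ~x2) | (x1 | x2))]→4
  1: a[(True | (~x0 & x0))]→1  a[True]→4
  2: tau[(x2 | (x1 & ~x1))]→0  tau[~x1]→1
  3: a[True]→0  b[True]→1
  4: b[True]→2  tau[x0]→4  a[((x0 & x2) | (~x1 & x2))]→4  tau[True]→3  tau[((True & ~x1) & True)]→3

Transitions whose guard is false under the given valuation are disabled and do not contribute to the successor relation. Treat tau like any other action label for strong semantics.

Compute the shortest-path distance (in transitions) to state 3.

Layered search for 3:
  Layer 0: {0}
  Layer 1: {4}
  Layer 2: {2,3}
first hit 3 at d=2 via tau·tau

Answer: 2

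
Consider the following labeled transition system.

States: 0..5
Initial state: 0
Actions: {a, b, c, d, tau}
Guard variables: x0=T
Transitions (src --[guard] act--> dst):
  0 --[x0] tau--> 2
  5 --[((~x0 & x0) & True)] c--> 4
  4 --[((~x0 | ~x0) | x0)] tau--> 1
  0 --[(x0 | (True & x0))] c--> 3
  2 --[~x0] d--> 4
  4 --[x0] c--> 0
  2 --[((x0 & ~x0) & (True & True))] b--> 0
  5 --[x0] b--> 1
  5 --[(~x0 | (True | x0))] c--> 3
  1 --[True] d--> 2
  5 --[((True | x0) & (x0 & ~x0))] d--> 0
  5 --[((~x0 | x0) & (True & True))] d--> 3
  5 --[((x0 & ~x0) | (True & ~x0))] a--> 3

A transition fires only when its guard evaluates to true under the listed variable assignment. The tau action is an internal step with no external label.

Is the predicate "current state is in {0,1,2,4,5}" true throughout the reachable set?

Answer: INVARIANT VIOLATED at state 3

Trace:
Safe = {0,1,2,4,5}
R = {0,2,3}
  0: ✓
  2: ✓
  3: VIOLATES
witness against invariant: c → 3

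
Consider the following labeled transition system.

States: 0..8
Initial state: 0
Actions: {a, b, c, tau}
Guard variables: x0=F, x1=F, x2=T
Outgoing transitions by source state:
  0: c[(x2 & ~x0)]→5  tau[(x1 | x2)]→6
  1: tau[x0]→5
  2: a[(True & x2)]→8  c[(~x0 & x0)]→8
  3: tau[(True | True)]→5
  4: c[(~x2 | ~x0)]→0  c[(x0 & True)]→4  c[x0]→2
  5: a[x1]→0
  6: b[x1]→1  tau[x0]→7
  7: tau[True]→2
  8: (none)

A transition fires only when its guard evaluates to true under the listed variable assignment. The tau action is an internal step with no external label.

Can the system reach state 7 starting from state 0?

Answer: UNREACHABLE

Analysis:
After dropping false guards: 6 live edges.
Layer 0: {0}
Layer 1: {5,6}  cumulative {0,5,6}
Reach set: {0,5,6}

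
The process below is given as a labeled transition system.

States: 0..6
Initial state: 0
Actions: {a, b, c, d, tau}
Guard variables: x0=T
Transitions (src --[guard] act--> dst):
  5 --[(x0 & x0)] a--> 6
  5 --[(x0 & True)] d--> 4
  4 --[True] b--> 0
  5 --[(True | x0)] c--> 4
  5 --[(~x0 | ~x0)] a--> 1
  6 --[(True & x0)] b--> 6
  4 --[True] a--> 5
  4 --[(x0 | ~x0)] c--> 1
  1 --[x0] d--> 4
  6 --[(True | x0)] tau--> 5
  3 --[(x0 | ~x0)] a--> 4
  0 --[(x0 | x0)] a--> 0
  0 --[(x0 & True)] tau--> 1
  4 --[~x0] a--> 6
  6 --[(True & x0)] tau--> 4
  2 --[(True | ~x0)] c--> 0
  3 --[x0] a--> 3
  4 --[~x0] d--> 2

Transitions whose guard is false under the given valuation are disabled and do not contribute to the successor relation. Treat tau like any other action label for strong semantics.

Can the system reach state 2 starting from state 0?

Answer: UNREACHABLE

Trace:
After dropping false guards: 15 live edges.
depth 0: {0}
depth 1: {1}  cumulative {0,1}
depth 2: {4}  cumulative {0,1,4}
depth 3: {5}  cumulative {0,1,4,5}
depth 4: {6}  cumulative {0,1,4,5,6}
Reachable = {0,1,4,5,6}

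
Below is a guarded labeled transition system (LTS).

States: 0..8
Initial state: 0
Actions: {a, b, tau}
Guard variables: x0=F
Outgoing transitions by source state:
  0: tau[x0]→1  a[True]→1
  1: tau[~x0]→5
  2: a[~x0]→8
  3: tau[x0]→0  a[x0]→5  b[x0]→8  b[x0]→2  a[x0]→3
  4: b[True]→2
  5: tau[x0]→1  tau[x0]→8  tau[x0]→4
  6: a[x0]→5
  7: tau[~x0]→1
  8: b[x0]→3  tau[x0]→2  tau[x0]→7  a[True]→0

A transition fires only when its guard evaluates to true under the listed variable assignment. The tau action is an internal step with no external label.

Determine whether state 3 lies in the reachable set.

6 transition(s) survive guard evaluation.
L0 = {0}
L1 = {1}  total {0,1}
L2 = {5}  total {0,1,5}
Reach set: {0,1,5}

Answer: UNREACHABLE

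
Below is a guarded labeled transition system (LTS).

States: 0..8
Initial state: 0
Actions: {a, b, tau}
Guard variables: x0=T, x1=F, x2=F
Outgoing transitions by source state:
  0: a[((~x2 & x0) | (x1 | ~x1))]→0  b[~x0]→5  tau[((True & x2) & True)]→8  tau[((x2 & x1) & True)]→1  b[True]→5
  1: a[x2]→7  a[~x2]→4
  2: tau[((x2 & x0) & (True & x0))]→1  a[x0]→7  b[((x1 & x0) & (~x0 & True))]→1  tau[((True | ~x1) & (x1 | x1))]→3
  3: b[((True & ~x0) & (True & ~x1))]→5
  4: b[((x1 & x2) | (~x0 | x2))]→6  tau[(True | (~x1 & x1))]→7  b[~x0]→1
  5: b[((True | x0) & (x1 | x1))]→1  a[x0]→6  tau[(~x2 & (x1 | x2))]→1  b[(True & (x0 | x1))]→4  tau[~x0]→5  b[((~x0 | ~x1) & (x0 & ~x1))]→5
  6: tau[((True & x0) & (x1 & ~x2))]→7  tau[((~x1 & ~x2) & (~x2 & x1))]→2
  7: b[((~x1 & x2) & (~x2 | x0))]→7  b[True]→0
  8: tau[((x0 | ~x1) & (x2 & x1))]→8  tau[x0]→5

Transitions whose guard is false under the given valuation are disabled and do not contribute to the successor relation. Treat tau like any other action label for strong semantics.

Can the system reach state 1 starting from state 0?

Answer: UNREACHABLE

Trace:
10 transition(s) survive guard evaluation.
L0 = {0}
L1 = {5}  cumulative {0,5}
L2 = {4,6}  cumulative {0,4,5,6}
L3 = {7}  cumulative {0,4,5,6,7}
Reach set: {0,4,5,6,7}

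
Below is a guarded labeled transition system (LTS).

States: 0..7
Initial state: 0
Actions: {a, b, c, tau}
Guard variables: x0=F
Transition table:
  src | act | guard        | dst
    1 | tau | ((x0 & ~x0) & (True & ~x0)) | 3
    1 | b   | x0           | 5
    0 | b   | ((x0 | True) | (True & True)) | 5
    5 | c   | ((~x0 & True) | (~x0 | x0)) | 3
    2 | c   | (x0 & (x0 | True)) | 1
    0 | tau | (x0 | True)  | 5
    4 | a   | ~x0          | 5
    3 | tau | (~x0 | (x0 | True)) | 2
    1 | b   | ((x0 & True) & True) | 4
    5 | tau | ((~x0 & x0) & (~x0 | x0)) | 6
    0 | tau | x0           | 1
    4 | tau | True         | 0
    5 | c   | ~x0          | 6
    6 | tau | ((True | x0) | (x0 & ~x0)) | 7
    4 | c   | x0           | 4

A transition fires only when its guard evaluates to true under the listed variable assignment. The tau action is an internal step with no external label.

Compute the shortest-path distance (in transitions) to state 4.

BFS to 4:
  depth 0: {0}
  depth 1: {5}
  depth 2: {3,6}
  depth 3: {2,7}
4 never appears.

Answer: UNREACHABLE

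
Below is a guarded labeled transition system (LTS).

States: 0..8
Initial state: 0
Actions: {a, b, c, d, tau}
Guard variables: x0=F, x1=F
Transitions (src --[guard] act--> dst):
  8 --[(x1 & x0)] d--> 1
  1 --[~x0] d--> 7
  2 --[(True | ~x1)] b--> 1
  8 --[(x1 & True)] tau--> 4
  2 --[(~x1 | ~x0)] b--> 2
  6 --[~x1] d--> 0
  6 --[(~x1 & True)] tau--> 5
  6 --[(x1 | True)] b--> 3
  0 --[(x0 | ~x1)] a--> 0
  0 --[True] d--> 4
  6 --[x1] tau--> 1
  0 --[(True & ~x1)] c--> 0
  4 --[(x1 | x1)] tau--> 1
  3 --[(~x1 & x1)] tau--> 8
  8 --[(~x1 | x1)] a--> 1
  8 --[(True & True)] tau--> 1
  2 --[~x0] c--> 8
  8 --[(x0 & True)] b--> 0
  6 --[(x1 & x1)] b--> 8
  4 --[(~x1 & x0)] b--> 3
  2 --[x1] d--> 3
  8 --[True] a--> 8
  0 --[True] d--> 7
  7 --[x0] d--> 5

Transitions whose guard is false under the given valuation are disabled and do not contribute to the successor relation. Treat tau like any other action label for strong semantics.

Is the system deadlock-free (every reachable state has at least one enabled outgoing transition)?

Answer: DEADLOCK at state 4

Working:
Reach set: {0,4,7}
  0: a→0  c→0  d→4  d→7  [deg 4]
  4: ∅  [no exit]
  7: ∅  [no exit]
trace reaching 4: d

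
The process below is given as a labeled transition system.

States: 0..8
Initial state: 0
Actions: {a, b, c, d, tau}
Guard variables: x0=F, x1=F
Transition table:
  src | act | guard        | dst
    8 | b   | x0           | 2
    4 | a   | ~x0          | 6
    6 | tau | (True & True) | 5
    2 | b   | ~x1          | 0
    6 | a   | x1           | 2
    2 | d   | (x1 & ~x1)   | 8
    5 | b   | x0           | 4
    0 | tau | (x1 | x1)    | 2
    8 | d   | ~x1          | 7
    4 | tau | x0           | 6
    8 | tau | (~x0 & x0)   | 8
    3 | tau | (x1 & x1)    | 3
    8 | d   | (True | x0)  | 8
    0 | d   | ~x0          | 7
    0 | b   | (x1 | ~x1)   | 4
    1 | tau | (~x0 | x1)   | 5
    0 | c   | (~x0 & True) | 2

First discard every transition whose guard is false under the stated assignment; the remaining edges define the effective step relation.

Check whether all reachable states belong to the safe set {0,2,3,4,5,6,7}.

Allowed set {0,2,3,4,5,6,7}
Reachable = {0,2,4,5,6,7}
  0: ok
  2: ok
  4: ok
  5: ok
  6: ok
  7: ok

Answer: INVARIANT HOLDS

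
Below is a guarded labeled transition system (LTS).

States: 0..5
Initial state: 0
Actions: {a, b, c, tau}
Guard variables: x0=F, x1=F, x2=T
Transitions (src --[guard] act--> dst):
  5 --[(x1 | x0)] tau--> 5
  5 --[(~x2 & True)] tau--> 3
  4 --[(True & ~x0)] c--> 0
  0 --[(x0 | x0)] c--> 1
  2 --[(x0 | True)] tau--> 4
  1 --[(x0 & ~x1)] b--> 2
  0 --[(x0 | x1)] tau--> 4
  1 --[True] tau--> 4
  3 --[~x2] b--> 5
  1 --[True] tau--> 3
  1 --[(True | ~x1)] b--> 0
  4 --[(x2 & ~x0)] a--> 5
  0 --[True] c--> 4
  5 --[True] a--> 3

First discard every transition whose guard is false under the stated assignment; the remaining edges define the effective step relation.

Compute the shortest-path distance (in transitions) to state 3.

Answer: 3

Working:
BFS to 3:
  L0 = {0}
  L1 = {4}
  L2 = {5}
  L3 = {3}
first hit 3 at d=3 via c·a·a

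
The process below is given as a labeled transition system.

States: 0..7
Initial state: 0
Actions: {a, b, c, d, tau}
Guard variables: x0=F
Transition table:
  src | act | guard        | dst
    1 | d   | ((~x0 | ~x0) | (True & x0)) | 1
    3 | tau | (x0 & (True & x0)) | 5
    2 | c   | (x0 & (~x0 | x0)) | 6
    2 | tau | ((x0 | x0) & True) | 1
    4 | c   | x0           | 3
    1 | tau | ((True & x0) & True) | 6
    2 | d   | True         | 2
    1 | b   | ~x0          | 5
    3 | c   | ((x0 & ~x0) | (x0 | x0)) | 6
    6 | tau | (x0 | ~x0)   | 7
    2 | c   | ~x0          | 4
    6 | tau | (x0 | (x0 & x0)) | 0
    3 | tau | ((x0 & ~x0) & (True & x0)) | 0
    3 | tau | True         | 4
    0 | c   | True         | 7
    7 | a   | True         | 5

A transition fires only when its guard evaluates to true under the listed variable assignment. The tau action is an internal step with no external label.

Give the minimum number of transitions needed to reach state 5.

BFS to 5:
  L0 = {0}
  L1 = {7}
  L2 = {5}
depth(5)=2, e.g. c·a

Answer: 2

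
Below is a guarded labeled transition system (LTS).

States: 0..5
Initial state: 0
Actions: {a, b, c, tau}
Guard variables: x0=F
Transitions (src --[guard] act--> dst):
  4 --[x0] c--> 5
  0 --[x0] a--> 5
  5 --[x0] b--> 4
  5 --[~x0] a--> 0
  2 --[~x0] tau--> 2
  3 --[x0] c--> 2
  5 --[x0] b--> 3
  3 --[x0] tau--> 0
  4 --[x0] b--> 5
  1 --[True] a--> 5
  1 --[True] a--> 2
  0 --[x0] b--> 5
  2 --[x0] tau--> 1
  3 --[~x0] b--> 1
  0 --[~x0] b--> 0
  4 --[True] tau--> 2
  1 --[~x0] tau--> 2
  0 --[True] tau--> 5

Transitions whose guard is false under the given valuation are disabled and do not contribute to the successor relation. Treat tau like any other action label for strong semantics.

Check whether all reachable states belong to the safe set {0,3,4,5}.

Answer: INVARIANT HOLDS

Trace:
Allowed set {0,3,4,5}
Reach set: {0,5}
  0: ok
  5: ok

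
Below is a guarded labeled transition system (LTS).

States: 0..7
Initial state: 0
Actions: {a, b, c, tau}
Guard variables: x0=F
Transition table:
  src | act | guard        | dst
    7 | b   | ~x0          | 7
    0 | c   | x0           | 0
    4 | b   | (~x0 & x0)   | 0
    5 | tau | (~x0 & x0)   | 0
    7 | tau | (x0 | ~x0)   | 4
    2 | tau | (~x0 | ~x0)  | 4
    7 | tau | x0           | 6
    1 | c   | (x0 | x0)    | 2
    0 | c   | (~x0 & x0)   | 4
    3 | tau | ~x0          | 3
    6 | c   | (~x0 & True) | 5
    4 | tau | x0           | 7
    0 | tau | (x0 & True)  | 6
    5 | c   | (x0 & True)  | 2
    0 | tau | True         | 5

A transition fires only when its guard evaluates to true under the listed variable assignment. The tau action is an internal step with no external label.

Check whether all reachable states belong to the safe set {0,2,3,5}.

Answer: INVARIANT HOLDS

Working:
Inv-set: {0,2,3,5}
Reach set: {0,5}
  0: safe
  5: safe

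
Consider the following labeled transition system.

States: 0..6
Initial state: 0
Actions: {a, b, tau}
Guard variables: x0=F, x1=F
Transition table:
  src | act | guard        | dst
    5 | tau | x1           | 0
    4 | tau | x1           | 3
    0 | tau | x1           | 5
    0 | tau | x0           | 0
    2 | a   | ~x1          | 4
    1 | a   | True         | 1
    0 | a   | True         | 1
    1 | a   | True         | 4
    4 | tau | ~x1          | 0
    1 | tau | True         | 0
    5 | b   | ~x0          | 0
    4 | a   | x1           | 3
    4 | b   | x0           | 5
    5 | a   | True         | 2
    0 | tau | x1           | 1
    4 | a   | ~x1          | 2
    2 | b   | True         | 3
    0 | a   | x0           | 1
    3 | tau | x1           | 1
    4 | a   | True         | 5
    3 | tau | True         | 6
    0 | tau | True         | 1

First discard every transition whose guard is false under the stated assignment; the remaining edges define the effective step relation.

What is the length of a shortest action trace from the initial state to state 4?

Breadth-first toward 4:
  L0 = {0}
  L1 = {1}
  L2 = {4}
first hit 4 at d=2 via a·a

Answer: 2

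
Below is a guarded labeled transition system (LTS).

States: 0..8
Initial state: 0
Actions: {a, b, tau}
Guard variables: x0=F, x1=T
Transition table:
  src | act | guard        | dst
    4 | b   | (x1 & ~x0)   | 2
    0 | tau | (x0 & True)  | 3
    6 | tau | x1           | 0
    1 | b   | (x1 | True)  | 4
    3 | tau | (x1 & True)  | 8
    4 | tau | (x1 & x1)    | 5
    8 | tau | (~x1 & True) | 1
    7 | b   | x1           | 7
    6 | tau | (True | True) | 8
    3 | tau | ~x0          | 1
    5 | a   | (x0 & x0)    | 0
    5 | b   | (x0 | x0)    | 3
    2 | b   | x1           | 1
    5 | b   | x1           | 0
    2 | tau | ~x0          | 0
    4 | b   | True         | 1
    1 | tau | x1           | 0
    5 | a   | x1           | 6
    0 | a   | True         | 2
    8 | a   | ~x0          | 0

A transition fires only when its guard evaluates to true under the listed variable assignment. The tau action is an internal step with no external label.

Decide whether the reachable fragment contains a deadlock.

Reachable = {0,1,2,4,5,6,8}
  0: a→2  [1 exit(s)]
  1: b→4  tau→0  [2 exit(s)]
  2: b→1  tau→0  [2 exit(s)]
  4: b→1  b→2  tau→5  [3 exit(s)]
  5: a→6  b→0  [2 exit(s)]
  6: tau→0  tau→8  [2 exit(s)]
  8: a→0  [1 exit(s)]

Answer: DEADLOCK-FREE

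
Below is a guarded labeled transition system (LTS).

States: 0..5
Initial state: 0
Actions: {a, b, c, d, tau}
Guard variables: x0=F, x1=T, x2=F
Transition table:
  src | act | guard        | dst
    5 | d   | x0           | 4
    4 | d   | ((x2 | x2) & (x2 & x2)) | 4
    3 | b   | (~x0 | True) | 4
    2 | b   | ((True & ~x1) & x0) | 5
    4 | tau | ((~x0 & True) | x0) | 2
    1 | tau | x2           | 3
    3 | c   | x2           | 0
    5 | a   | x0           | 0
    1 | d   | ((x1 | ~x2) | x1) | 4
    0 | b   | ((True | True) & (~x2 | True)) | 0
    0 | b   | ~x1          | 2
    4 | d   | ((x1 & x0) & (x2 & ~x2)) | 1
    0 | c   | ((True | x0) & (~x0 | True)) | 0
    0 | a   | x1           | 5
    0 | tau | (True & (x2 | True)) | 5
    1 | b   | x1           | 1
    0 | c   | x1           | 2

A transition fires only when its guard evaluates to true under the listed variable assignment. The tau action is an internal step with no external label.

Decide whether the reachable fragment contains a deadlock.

Answer: DEADLOCK at state 2

Working:
R = {0,2,5}
  0: a→5  b→0  c→0  c→2  tau→5  [deg 5]
  2: ∅  [STUCK]
  5: ∅  [STUCK]
trace reaching 2: c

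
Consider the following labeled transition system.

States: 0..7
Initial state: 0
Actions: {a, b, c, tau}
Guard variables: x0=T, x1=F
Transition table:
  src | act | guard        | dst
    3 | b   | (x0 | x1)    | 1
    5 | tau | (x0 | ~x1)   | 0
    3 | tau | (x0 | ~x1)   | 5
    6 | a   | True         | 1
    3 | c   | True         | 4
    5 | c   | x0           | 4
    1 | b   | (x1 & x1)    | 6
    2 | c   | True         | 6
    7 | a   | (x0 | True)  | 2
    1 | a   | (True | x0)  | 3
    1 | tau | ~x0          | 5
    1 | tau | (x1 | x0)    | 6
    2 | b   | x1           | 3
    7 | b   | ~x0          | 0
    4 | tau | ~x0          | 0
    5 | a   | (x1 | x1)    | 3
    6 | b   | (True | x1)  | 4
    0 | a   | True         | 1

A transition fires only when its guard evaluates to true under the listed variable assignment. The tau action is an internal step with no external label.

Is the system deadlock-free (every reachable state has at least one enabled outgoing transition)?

Reach set: {0,1,3,4,5,6}
  0: a→1  [1 out]
  1: a→3  tau→6  [2 out]
  3: b→1  c→4  tau→5  [3 out]
  4: ∅  [STUCK]
  5: c→4  tau→0  [2 out]
  6: a→1  b→4  [2 out]
witness 4: a·a·c

Answer: DEADLOCK at state 4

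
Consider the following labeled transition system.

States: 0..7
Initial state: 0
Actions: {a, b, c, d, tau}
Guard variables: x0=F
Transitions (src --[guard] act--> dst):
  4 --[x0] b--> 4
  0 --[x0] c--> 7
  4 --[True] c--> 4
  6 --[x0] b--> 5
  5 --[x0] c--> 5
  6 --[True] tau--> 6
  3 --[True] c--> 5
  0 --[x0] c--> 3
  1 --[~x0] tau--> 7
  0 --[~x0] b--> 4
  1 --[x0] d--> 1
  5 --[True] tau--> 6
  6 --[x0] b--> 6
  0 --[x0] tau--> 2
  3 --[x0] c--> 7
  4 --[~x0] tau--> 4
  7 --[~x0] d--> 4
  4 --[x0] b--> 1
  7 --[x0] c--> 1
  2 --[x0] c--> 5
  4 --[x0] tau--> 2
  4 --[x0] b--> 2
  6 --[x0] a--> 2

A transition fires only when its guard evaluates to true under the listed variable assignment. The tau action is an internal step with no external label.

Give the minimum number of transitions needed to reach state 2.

Answer: UNREACHABLE

Working:
Breadth-first toward 2:
  Layer 0: {0}
  Layer 1: {4}
2 never appears.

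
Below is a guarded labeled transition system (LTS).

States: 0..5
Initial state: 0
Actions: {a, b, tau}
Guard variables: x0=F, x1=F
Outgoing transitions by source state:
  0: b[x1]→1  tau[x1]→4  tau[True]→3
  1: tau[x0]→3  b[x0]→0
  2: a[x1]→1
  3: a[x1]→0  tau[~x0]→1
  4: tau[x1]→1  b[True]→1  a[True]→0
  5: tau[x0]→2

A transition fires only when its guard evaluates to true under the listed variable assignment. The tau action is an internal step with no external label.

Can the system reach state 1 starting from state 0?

After dropping false guards: 4 live edges.
Layer 0: {0}
Layer 1: {3}  total {0,3}
Layer 2: {1}  total {0,1,3}
R = {0,1,3}
trace reaching 1: tau·tau

Answer: REACHABLE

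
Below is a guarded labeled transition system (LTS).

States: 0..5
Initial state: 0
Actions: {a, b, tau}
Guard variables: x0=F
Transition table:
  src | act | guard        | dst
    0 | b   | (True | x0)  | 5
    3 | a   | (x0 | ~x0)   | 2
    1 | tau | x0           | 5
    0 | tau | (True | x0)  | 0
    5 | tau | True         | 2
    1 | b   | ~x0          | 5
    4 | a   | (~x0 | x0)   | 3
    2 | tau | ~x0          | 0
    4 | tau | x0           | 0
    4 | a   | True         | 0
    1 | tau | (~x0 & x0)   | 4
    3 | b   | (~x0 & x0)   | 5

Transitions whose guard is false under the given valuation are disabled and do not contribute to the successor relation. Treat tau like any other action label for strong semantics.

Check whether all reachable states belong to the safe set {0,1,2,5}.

Answer: INVARIANT HOLDS

Working:
Allowed set {0,1,2,5}
Reachable = {0,2,5}
  0: ✓
  2: ✓
  5: ✓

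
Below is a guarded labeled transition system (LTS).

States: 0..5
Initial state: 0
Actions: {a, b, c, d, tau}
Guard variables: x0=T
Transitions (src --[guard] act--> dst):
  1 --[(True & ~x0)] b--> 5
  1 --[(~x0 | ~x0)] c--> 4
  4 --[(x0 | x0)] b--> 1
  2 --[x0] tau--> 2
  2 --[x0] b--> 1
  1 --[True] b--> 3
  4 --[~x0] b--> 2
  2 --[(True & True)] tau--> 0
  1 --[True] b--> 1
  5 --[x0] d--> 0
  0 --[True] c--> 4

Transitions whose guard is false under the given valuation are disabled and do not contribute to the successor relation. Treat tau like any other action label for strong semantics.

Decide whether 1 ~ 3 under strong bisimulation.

Compute ~ classes (split until stable):
  round 0: {{0,1,2,3,4,5}}
  round 1: {{0},{1,4},{2},{3},{5}}
  round 2: {{0},{1},{2},{3},{4},{5}}
Fixed point at round 3; 6 class(es).
class of 1: {1}; class of 3: {3}

Answer: NOT BISIMILAR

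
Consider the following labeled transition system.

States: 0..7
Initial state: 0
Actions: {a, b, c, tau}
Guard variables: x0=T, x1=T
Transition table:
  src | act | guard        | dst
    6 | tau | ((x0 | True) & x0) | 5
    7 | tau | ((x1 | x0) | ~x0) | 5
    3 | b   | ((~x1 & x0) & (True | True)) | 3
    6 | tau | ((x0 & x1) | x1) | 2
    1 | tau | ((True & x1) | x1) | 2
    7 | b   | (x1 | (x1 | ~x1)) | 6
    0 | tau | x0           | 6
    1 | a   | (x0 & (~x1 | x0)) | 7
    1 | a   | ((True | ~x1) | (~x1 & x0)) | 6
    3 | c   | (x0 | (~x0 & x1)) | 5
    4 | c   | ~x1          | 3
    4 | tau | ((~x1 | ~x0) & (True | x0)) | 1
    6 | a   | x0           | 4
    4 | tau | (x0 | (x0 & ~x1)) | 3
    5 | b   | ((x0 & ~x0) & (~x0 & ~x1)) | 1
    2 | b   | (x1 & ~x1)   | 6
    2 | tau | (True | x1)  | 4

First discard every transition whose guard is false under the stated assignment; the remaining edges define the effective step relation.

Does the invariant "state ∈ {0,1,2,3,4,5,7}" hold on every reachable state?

Allowed set {0,1,2,3,4,5,7}
Reach set: {0,2,3,4,5,6}
  0: ok
  2: ok
  3: ok
  4: ok
  5: ok
  6: outside
counterexample path to 6: tau

Answer: INVARIANT VIOLATED at state 6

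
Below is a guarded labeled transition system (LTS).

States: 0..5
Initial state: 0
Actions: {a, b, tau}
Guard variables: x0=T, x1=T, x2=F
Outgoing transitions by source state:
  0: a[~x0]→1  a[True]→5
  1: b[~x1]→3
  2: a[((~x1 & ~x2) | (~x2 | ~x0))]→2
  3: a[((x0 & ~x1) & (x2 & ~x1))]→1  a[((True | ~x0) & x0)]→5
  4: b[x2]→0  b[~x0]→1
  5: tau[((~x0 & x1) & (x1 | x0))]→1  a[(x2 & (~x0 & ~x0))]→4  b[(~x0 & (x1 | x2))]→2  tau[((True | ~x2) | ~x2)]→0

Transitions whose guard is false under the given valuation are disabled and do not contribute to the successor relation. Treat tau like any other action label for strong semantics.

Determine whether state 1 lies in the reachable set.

After dropping false guards: 4 live edges.
Layer 0: {0}
Layer 1: {5}  cumulative {0,5}
Reachable = {0,5}

Answer: UNREACHABLE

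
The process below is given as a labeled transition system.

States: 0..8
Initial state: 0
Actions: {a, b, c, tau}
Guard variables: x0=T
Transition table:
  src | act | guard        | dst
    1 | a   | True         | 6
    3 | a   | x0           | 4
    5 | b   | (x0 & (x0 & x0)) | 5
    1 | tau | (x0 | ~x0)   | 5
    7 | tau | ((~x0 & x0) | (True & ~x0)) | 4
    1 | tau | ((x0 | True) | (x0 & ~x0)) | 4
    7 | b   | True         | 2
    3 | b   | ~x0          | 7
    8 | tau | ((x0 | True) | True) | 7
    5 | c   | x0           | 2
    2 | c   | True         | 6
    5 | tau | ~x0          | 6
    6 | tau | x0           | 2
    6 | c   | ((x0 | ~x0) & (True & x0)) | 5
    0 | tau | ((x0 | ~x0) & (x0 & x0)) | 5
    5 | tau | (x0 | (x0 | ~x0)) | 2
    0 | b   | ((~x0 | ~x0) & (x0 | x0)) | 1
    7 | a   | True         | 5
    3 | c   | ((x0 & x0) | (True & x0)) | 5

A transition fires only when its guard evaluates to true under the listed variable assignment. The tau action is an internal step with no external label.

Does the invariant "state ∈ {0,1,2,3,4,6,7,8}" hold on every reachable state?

Inv-set: {0,1,2,3,4,6,7,8}
Reach set: {0,2,5,6}
  0: ✓
  2: ✓
  5: VIOLATES
  6: ✓
counterexample path to 5: tau

Answer: INVARIANT VIOLATED at state 5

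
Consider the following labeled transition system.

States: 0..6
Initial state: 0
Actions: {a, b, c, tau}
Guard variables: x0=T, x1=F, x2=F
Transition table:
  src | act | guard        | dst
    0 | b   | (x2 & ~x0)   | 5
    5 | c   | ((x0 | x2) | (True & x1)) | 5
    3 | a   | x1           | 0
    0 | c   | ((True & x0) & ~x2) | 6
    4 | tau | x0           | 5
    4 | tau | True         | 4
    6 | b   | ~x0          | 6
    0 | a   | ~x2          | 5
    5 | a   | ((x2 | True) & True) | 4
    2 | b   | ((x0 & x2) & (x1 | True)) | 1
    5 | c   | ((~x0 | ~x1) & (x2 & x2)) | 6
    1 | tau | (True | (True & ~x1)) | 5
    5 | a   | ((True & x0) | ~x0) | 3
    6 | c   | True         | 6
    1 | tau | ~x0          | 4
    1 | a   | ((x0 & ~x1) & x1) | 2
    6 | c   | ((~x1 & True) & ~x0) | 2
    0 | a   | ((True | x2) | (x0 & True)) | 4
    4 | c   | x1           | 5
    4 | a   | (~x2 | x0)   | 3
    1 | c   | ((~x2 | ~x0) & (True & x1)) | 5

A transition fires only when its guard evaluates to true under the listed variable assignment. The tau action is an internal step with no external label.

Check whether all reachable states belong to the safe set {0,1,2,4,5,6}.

Inv-set: {0,1,2,4,5,6}
R = {0,3,4,5,6}
  0: ok
  3: ✗ unsafe
  4: ok
  5: ok
  6: ok
reach 3 via a·a — violates

Answer: INVARIANT VIOLATED at state 3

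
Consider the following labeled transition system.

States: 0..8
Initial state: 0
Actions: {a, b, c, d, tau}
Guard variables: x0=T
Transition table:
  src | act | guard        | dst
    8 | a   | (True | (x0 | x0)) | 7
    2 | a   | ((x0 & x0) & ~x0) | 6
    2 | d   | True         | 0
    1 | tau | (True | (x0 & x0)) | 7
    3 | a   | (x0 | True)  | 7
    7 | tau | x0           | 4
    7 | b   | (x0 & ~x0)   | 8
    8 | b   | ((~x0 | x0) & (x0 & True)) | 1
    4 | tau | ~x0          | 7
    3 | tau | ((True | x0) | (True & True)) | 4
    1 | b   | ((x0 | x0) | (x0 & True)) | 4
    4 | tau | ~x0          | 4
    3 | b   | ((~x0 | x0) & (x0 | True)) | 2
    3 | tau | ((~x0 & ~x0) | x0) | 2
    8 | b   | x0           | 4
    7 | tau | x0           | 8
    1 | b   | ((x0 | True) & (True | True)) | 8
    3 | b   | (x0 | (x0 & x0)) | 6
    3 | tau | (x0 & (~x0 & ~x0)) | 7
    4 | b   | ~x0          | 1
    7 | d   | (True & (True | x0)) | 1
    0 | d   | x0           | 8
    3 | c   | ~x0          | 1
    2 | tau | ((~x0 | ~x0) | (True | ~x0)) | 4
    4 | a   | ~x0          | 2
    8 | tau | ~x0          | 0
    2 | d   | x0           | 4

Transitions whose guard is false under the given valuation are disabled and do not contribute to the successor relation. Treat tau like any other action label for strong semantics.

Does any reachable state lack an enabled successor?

Reachable = {0,1,4,7,8}
  0: d→8  [deg 1]
  1: b→4  b→8  tau→7  [deg 3]
  4: ∅  [no exit]
  7: d→1  tau→4  tau→8  [deg 3]
  8: a→7  b→1  b→4  [deg 3]
Path to 4: d·b

Answer: DEADLOCK at state 4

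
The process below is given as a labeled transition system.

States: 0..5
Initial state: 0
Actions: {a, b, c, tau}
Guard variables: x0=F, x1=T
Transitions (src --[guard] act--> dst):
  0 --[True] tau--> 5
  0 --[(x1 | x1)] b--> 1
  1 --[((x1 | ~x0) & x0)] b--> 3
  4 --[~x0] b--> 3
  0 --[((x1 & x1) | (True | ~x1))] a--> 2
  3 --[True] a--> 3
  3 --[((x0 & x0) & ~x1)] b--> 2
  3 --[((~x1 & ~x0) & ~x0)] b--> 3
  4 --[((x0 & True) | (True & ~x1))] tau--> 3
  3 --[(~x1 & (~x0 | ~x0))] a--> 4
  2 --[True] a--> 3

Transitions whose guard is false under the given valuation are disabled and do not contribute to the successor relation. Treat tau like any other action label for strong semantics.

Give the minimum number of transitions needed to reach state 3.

Answer: 2

Working:
Breadth-first toward 3:
  L0 = {0}
  L1 = {1,2,5}
  L2 = {3}
3 enters at depth 2; path a·a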